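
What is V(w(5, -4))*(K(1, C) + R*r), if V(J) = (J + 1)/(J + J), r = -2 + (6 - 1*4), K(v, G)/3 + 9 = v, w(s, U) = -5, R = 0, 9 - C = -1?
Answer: -48/5 ≈ -9.6000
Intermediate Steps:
C = 10 (C = 9 - 1*(-1) = 9 + 1 = 10)
K(v, G) = -27 + 3*v
r = 0 (r = -2 + (6 - 4) = -2 + 2 = 0)
V(J) = (1 + J)/(2*J) (V(J) = (1 + J)/((2*J)) = (1 + J)*(1/(2*J)) = (1 + J)/(2*J))
V(w(5, -4))*(K(1, C) + R*r) = ((½)*(1 - 5)/(-5))*((-27 + 3*1) + 0*0) = ((½)*(-⅕)*(-4))*((-27 + 3) + 0) = 2*(-24 + 0)/5 = (⅖)*(-24) = -48/5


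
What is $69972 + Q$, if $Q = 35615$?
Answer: $105587$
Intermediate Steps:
$69972 + Q = 69972 + 35615 = 105587$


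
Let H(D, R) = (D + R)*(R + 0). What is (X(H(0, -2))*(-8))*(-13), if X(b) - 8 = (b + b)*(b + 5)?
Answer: 8320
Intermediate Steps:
H(D, R) = R*(D + R) (H(D, R) = (D + R)*R = R*(D + R))
X(b) = 8 + 2*b*(5 + b) (X(b) = 8 + (b + b)*(b + 5) = 8 + (2*b)*(5 + b) = 8 + 2*b*(5 + b))
(X(H(0, -2))*(-8))*(-13) = ((8 + 2*(-2*(0 - 2))² + 10*(-2*(0 - 2)))*(-8))*(-13) = ((8 + 2*(-2*(-2))² + 10*(-2*(-2)))*(-8))*(-13) = ((8 + 2*4² + 10*4)*(-8))*(-13) = ((8 + 2*16 + 40)*(-8))*(-13) = ((8 + 32 + 40)*(-8))*(-13) = (80*(-8))*(-13) = -640*(-13) = 8320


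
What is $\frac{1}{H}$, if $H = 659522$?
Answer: $\frac{1}{659522} \approx 1.5162 \cdot 10^{-6}$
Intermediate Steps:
$\frac{1}{H} = \frac{1}{659522}$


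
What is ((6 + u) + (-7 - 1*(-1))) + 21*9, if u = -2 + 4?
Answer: 191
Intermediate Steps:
u = 2
((6 + u) + (-7 - 1*(-1))) + 21*9 = ((6 + 2) + (-7 - 1*(-1))) + 21*9 = (8 + (-7 + 1)) + 189 = (8 - 6) + 189 = 2 + 189 = 191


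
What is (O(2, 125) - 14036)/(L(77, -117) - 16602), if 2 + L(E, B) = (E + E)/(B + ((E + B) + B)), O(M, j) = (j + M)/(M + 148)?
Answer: 288422401/341223750 ≈ 0.84526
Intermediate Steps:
O(M, j) = (M + j)/(148 + M)
L(E, B) = -2 + 2*E/(E + 3*B) (L(E, B) = -2 + (E + E)/(B + ((E + B) + B)) = -2 + (2*E)/(B + ((B + E) + B)) = -2 + (2*E)/(B + (E + 2*B)) = -2 + (2*E)/(E + 3*B) = -2 + 2*E/(E + 3*B))
(O(2, 125) - 14036)/(L(77, -117) - 16602) = ((2 + 125)/(148 + 2) - 14036)/(-6*(-117)/(77 + 3*(-117)) - 16602) = (127/150 - 14036)/(-6*(-117)/(77 - 351) - 16602) = ((1/150)*127 - 14036)/(-6*(-117)/(-274) - 16602) = (127/150 - 14036)/(-6*(-117)*(-1/274) - 16602) = -2105273/(150*(-351/137 - 16602)) = -2105273/(150*(-2274825/137)) = -2105273/150*(-137/2274825) = 288422401/341223750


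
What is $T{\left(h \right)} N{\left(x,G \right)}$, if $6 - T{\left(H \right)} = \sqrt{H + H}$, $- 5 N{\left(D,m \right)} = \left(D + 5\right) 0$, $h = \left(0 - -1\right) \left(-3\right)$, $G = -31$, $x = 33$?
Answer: $0$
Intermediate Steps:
$h = -3$ ($h = \left(0 + \left(-3 + 4\right)\right) \left(-3\right) = \left(0 + 1\right) \left(-3\right) = 1 \left(-3\right) = -3$)
$N{\left(D,m \right)} = 0$ ($N{\left(D,m \right)} = - \frac{\left(D + 5\right) 0}{5} = - \frac{\left(5 + D\right) 0}{5} = \left(- \frac{1}{5}\right) 0 = 0$)
$T{\left(H \right)} = 6 - \sqrt{2} \sqrt{H}$ ($T{\left(H \right)} = 6 - \sqrt{H + H} = 6 - \sqrt{2 H} = 6 - \sqrt{2} \sqrt{H}$)
$T{\left(h \right)} N{\left(x,G \right)} = \left(6 - \sqrt{2} \sqrt{-3}\right) 0 = \left(6 - \sqrt{2} i \sqrt{3}\right) 0 = \left(6 - i \sqrt{6}\right) 0 = 0$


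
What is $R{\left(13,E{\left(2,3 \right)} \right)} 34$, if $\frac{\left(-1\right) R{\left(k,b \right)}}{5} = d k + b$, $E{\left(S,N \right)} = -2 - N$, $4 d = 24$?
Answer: $-12410$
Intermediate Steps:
$d = 6$ ($d = \frac{1}{4} \cdot 24 = 6$)
$R{\left(k,b \right)} = - 30 k - 5 b$ ($R{\left(k,b \right)} = - 5 \left(6 k + b\right) = - 5 \left(b + 6 k\right) = - 30 k - 5 b$)
$R{\left(13,E{\left(2,3 \right)} \right)} 34 = \left(\left(-30\right) 13 - 5 \left(-2 - 3\right)\right) 34 = \left(-390 - 5 \left(-2 - 3\right)\right) 34 = \left(-390 - -25\right) 34 = \left(-390 + 25\right) 34 = \left(-365\right) 34 = -12410$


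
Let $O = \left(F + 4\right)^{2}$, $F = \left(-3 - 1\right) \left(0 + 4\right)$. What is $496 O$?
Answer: $71424$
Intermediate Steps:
$F = -16$ ($F = \left(-4\right) 4 = -16$)
$O = 144$ ($O = \left(-16 + 4\right)^{2} = \left(-12\right)^{2} = 144$)
$496 O = 496 \cdot 144 = 71424$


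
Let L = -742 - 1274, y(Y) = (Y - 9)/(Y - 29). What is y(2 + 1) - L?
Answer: 26211/13 ≈ 2016.2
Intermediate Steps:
y(Y) = (-9 + Y)/(-29 + Y)
L = -2016
y(2 + 1) - L = (-9 + (2 + 1))/(-29 + (2 + 1)) - 1*(-2016) = (-9 + 3)/(-29 + 3) + 2016 = -6/(-26) + 2016 = -1/26*(-6) + 2016 = 3/13 + 2016 = 26211/13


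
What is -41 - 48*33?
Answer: -1625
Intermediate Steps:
-41 - 48*33 = -41 - 1584 = -1625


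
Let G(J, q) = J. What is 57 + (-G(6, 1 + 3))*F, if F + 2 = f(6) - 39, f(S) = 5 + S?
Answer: 237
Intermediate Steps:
F = -30 (F = -2 + ((5 + 6) - 39) = -2 + (11 - 39) = -2 - 28 = -30)
57 + (-G(6, 1 + 3))*F = 57 - 1*6*(-30) = 57 - 6*(-30) = 57 + 180 = 237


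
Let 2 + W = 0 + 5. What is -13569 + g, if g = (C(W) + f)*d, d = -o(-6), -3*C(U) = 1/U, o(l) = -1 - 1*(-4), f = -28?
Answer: -40454/3 ≈ -13485.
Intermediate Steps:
W = 3 (W = -2 + (0 + 5) = -2 + 5 = 3)
o(l) = 3 (o(l) = -1 + 4 = 3)
C(U) = -1/(3*U)
d = -3 (d = -1*3 = -3)
g = 253/3 (g = (-⅓/3 - 28)*(-3) = (-⅓*⅓ - 28)*(-3) = (-⅑ - 28)*(-3) = -253/9*(-3) = 253/3 ≈ 84.333)
-13569 + g = -13569 + 253/3 = -40454/3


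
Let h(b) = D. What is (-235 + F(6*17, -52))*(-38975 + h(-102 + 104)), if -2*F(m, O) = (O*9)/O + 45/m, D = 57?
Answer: 317201159/34 ≈ 9.3294e+6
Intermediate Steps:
F(m, O) = -9/2 - 45/(2*m) (F(m, O) = -((O*9)/O + 45/m)/2 = -((9*O)/O + 45/m)/2 = -(9 + 45/m)/2 = -9/2 - 45/(2*m))
h(b) = 57
(-235 + F(6*17, -52))*(-38975 + h(-102 + 104)) = (-235 + 9*(-5 - 6*17)/(2*((6*17))))*(-38975 + 57) = (-235 + (9/2)*(-5 - 1*102)/102)*(-38918) = (-235 + (9/2)*(1/102)*(-5 - 102))*(-38918) = (-235 + (9/2)*(1/102)*(-107))*(-38918) = (-235 - 321/68)*(-38918) = -16301/68*(-38918) = 317201159/34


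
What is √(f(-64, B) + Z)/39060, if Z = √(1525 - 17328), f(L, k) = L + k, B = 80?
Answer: √(16 + I*√15803)/39060 ≈ 0.00021627 + 0.00019049*I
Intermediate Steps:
Z = I*√15803 (Z = √(-15803) = I*√15803 ≈ 125.71*I)
√(f(-64, B) + Z)/39060 = √((-64 + 80) + I*√15803)/39060 = √(16 + I*√15803)*(1/39060) = √(16 + I*√15803)/39060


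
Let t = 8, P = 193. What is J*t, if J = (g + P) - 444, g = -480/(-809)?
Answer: -1620632/809 ≈ -2003.3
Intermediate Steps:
g = 480/809 (g = -480*(-1/809) = 480/809 ≈ 0.59332)
J = -202579/809 (J = (480/809 + 193) - 444 = 156617/809 - 444 = -202579/809 ≈ -250.41)
J*t = -202579/809*8 = -1620632/809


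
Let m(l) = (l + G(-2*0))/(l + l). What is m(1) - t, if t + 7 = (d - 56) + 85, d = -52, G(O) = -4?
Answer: 57/2 ≈ 28.500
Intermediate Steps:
m(l) = (-4 + l)/(2*l) (m(l) = (l - 4)/(l + l) = (-4 + l)/((2*l)) = (-4 + l)*(1/(2*l)) = (-4 + l)/(2*l))
t = -30 (t = -7 + ((-52 - 56) + 85) = -7 + (-108 + 85) = -7 - 23 = -30)
m(1) - t = (1/2)*(-4 + 1)/1 - 1*(-30) = (1/2)*1*(-3) + 30 = -3/2 + 30 = 57/2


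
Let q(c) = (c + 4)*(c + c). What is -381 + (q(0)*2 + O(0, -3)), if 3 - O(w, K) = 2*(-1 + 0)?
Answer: -376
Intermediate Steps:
q(c) = 2*c*(4 + c) (q(c) = (4 + c)*(2*c) = 2*c*(4 + c))
O(w, K) = 5 (O(w, K) = 3 - 2*(-1 + 0) = 3 - 2*(-1) = 3 - 1*(-2) = 3 + 2 = 5)
-381 + (q(0)*2 + O(0, -3)) = -381 + ((2*0*(4 + 0))*2 + 5) = -381 + ((2*0*4)*2 + 5) = -381 + (0*2 + 5) = -381 + (0 + 5) = -381 + 5 = -376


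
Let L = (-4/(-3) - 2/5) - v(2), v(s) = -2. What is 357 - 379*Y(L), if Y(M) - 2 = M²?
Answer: -823969/225 ≈ -3662.1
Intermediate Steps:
L = 44/15 (L = (-4/(-3) - 2/5) - 1*(-2) = (-4*(-⅓) - 2*⅕) + 2 = (4/3 - ⅖) + 2 = 14/15 + 2 = 44/15 ≈ 2.9333)
Y(M) = 2 + M²
357 - 379*Y(L) = 357 - 379*(2 + (44/15)²) = 357 - 379*(2 + 1936/225) = 357 - 379*2386/225 = 357 - 904294/225 = -823969/225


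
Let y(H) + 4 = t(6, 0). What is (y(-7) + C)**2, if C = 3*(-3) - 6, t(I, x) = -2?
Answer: 441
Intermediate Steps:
y(H) = -6 (y(H) = -4 - 2 = -6)
C = -15 (C = -9 - 6 = -15)
(y(-7) + C)**2 = (-6 - 15)**2 = (-21)**2 = 441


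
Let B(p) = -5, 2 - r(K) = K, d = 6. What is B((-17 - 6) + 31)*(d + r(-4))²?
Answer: -720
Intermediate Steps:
r(K) = 2 - K
B((-17 - 6) + 31)*(d + r(-4))² = -5*(6 + (2 - 1*(-4)))² = -5*(6 + (2 + 4))² = -5*(6 + 6)² = -5*12² = -5*144 = -720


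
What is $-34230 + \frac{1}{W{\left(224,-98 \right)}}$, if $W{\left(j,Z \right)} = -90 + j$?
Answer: $- \frac{4586819}{134} \approx -34230.0$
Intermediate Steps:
$-34230 + \frac{1}{W{\left(224,-98 \right)}} = -34230 + \frac{1}{-90 + 224} = -34230 + \frac{1}{134} = - \frac{4586819}{134}$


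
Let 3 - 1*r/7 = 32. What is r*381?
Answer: -77343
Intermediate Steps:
r = -203 (r = 21 - 7*32 = 21 - 224 = -203)
r*381 = -203*381 = -77343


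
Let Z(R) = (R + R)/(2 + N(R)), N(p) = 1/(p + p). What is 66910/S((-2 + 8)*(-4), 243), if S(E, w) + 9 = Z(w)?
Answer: 65103430/227439 ≈ 286.25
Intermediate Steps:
N(p) = 1/(2*p)
Z(R) = 2*R/(2 + 1/(2*R)) (Z(R) = (R + R)/(2 + 1/(2*R)) = (2*R)/(2 + 1/(2*R)) = 2*R/(2 + 1/(2*R)))
S(E, w) = -9 + 4*w**2/(1 + 4*w)
66910/S((-2 + 8)*(-4), 243) = 66910/(((-9 - 36*243 + 4*243**2)/(1 + 4*243))) = 66910/(((-9 - 8748 + 4*59049)/(1 + 972))) = 66910/(((-9 - 8748 + 236196)/973)) = 66910/(((1/973)*227439)) = 66910/(227439/973) = 66910*(973/227439) = 65103430/227439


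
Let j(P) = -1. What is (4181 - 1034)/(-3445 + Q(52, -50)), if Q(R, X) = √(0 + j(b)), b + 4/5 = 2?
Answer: -10841415/11868026 - 3147*I/11868026 ≈ -0.9135 - 0.00026517*I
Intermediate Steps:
b = 6/5 (b = -⅘ + 2 = 6/5 ≈ 1.2000)
Q(R, X) = I (Q(R, X) = √(0 - 1) = √(-1) = I)
(4181 - 1034)/(-3445 + Q(52, -50)) = (4181 - 1034)/(-3445 + I) = 3147*((-3445 - I)/11868026) = 3147*(-3445 - I)/11868026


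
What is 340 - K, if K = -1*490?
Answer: 830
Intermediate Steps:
K = -490
340 - K = 340 - 1*(-490) = 340 + 490 = 830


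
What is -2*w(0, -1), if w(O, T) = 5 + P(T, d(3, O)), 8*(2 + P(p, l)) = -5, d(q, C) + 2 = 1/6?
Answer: -19/4 ≈ -4.7500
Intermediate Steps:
d(q, C) = -11/6 (d(q, C) = -2 + 1/6 = -2 + ⅙ = -11/6)
P(p, l) = -21/8 (P(p, l) = -2 + (⅛)*(-5) = -2 - 5/8 = -21/8)
w(O, T) = 19/8 (w(O, T) = 5 - 21/8 = 19/8)
-2*w(0, -1) = -2*19/8 = -19/4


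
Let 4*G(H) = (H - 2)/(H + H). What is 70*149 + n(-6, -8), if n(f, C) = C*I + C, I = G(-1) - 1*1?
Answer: 10427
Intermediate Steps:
G(H) = (-2 + H)/(8*H) (G(H) = ((H - 2)/(H + H))/4 = ((-2 + H)/((2*H)))/4 = ((-2 + H)*(1/(2*H)))/4 = ((-2 + H)/(2*H))/4 = (-2 + H)/(8*H))
I = -5/8 (I = (⅛)*(-2 - 1)/(-1) - 1*1 = (⅛)*(-1)*(-3) - 1 = 3/8 - 1 = -5/8 ≈ -0.62500)
n(f, C) = 3*C/8 (n(f, C) = C*(-5/8) + C = -5*C/8 + C = 3*C/8)
70*149 + n(-6, -8) = 70*149 + (3/8)*(-8) = 10430 - 3 = 10427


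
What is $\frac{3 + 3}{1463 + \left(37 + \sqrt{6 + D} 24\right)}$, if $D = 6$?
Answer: $\frac{125}{31154} - \frac{2 \sqrt{3}}{15577} \approx 0.0037899$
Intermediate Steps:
$\frac{3 + 3}{1463 + \left(37 + \sqrt{6 + D} 24\right)} = \frac{3 + 3}{1463 + \left(37 + \sqrt{6 + 6} \cdot 24\right)} = \frac{1}{1463 + \left(37 + \sqrt{12} \cdot 24\right)} 6 = \frac{1}{1463 + \left(37 + 2 \sqrt{3} \cdot 24\right)} 6 = \frac{1}{1463 + \left(37 + 48 \sqrt{3}\right)} 6 = \frac{1}{1500 + 48 \sqrt{3}} \cdot 6 = \frac{6}{1500 + 48 \sqrt{3}}$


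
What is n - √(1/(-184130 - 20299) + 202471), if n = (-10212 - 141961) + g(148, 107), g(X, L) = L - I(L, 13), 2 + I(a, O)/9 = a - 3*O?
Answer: -152660 - √8461509302832882/204429 ≈ -1.5311e+5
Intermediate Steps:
I(a, O) = -18 - 27*O + 9*a (I(a, O) = -18 + 9*(a - 3*O) = -18 + (-27*O + 9*a) = -18 - 27*O + 9*a)
g(X, L) = 369 - 8*L (g(X, L) = L - (-18 - 27*13 + 9*L) = L - (-18 - 351 + 9*L) = L - (-369 + 9*L) = L + (369 - 9*L) = 369 - 8*L)
n = -152660 (n = (-10212 - 141961) + (369 - 8*107) = -152173 + (369 - 856) = -152173 - 487 = -152660)
n - √(1/(-184130 - 20299) + 202471) = -152660 - √(1/(-184130 - 20299) + 202471) = -152660 - √(1/(-204429) + 202471) = -152660 - √(-1/204429 + 202471) = -152660 - √(41390944058/204429) = -152660 - √8461509302832882/204429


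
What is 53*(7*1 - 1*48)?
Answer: -2173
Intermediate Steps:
53*(7*1 - 1*48) = 53*(7 - 48) = 53*(-41) = -2173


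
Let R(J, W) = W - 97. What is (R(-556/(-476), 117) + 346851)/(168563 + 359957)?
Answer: 346871/528520 ≈ 0.65631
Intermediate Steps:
R(J, W) = -97 + W
(R(-556/(-476), 117) + 346851)/(168563 + 359957) = ((-97 + 117) + 346851)/(168563 + 359957) = (20 + 346851)/528520 = 346871*(1/528520) = 346871/528520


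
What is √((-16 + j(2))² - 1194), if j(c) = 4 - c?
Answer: I*√998 ≈ 31.591*I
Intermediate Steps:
√((-16 + j(2))² - 1194) = √((-16 + (4 - 1*2))² - 1194) = √((-16 + (4 - 2))² - 1194) = √((-16 + 2)² - 1194) = √((-14)² - 1194) = √(196 - 1194) = √(-998) = I*√998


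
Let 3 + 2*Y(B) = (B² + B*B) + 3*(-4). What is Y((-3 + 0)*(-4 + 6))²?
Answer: 3249/4 ≈ 812.25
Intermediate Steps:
Y(B) = -15/2 + B² (Y(B) = -3/2 + ((B² + B*B) + 3*(-4))/2 = -3/2 + ((B² + B²) - 12)/2 = -3/2 + (2*B² - 12)/2 = -3/2 + (-12 + 2*B²)/2 = -3/2 + (-6 + B²) = -15/2 + B²)
Y((-3 + 0)*(-4 + 6))² = (-15/2 + ((-3 + 0)*(-4 + 6))²)² = (-15/2 + (-3*2)²)² = (-15/2 + (-6)²)² = (-15/2 + 36)² = (57/2)² = 3249/4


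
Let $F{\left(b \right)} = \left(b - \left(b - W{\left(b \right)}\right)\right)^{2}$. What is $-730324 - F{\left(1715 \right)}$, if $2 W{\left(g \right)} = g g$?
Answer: $- \frac{8650807421921}{4} \approx -2.1627 \cdot 10^{12}$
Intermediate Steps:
$W{\left(g \right)} = \frac{g^{2}}{2}$ ($W{\left(g \right)} = \frac{g g}{2} = \frac{g^{2}}{2}$)
$F{\left(b \right)} = \frac{b^{4}}{4}$ ($F{\left(b \right)} = \left(b + \left(\frac{b^{2}}{2} - b\right)\right)^{2} = \left(\frac{b^{2}}{2}\right)^{2} = \frac{b^{4}}{4}$)
$-730324 - F{\left(1715 \right)} = -730324 - \frac{1715^{4}}{4} = -730324 - \frac{1}{4} \cdot 8650804500625 = -730324 - \frac{8650804500625}{4} = - \frac{8650807421921}{4}$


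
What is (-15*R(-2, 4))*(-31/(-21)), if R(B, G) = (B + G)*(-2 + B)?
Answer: 1240/7 ≈ 177.14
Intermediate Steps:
R(B, G) = (-2 + B)*(B + G)
(-15*R(-2, 4))*(-31/(-21)) = (-15*((-2)² - 2*(-2) - 2*4 - 2*4))*(-31/(-21)) = (-15*(4 + 4 - 8 - 8))*(-31*(-1/21)) = -15*(-8)*(31/21) = 120*(31/21) = 1240/7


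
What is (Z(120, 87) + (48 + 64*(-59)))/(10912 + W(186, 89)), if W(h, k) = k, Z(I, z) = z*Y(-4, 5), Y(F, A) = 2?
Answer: -3554/11001 ≈ -0.32306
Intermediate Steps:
Z(I, z) = 2*z (Z(I, z) = z*2 = 2*z)
(Z(120, 87) + (48 + 64*(-59)))/(10912 + W(186, 89)) = (2*87 + (48 + 64*(-59)))/(10912 + 89) = (174 + (48 - 3776))/11001 = (174 - 3728)*(1/11001) = -3554*1/11001 = -3554/11001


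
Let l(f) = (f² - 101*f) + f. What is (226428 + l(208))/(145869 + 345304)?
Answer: 248892/491173 ≈ 0.50673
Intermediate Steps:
l(f) = f² - 100*f
(226428 + l(208))/(145869 + 345304) = (226428 + 208*(-100 + 208))/(145869 + 345304) = (226428 + 208*108)/491173 = (226428 + 22464)*(1/491173) = 248892*(1/491173) = 248892/491173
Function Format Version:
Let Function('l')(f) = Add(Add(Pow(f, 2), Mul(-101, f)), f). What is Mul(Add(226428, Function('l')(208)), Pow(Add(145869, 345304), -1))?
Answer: Rational(248892, 491173) ≈ 0.50673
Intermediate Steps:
Function('l')(f) = Add(Pow(f, 2), Mul(-100, f))
Mul(Add(226428, Function('l')(208)), Pow(Add(145869, 345304), -1)) = Mul(Add(226428, Mul(208, Add(-100, 208))), Pow(Add(145869, 345304), -1)) = Mul(Add(226428, Mul(208, 108)), Pow(491173, -1)) = Mul(Add(226428, 22464), Rational(1, 491173)) = Mul(248892, Rational(1, 491173)) = Rational(248892, 491173)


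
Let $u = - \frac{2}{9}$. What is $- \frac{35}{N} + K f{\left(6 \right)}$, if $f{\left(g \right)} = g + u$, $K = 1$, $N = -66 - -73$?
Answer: $\frac{7}{9} \approx 0.77778$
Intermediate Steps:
$u = - \frac{2}{9}$ ($u = \left(-2\right) \frac{1}{9} = - \frac{2}{9} \approx -0.22222$)
$N = 7$ ($N = -66 + 73 = 7$)
$f{\left(g \right)} = - \frac{2}{9} + g$ ($f{\left(g \right)} = g - \frac{2}{9} = - \frac{2}{9} + g$)
$- \frac{35}{N} + K f{\left(6 \right)} = - \frac{35}{7} + 1 \left(- \frac{2}{9} + 6\right) = \left(-35\right) \frac{1}{7} + 1 \cdot \frac{52}{9} = -5 + \frac{52}{9} = \frac{7}{9}$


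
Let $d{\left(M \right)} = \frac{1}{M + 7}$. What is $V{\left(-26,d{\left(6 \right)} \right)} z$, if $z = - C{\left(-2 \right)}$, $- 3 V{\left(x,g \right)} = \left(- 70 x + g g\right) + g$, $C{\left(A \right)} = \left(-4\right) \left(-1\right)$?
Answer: $\frac{1230376}{507} \approx 2426.8$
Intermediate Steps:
$C{\left(A \right)} = 4$
$d{\left(M \right)} = \frac{1}{7 + M}$
$V{\left(x,g \right)} = - \frac{g}{3} - \frac{g^{2}}{3} + \frac{70 x}{3}$ ($V{\left(x,g \right)} = - \frac{\left(- 70 x + g g\right) + g}{3} = - \frac{\left(- 70 x + g^{2}\right) + g}{3} = - \frac{\left(g^{2} - 70 x\right) + g}{3} = - \frac{g + g^{2} - 70 x}{3} = - \frac{g}{3} - \frac{g^{2}}{3} + \frac{70 x}{3}$)
$z = -4$ ($z = \left(-1\right) 4 = -4$)
$V{\left(-26,d{\left(6 \right)} \right)} z = \left(- \frac{1}{3 \left(7 + 6\right)} - \frac{\left(\frac{1}{7 + 6}\right)^{2}}{3} + \frac{70}{3} \left(-26\right)\right) \left(-4\right) = \left(- \frac{1}{3 \cdot 13} - \frac{\left(\frac{1}{13}\right)^{2}}{3} - \frac{1820}{3}\right) \left(-4\right) = \left(\left(- \frac{1}{3}\right) \frac{1}{13} - \frac{1}{3 \cdot 169} - \frac{1820}{3}\right) \left(-4\right) = \left(- \frac{1}{39} - \frac{1}{507} - \frac{1820}{3}\right) \left(-4\right) = \left(- \frac{307594}{507}\right) \left(-4\right) = \frac{1230376}{507}$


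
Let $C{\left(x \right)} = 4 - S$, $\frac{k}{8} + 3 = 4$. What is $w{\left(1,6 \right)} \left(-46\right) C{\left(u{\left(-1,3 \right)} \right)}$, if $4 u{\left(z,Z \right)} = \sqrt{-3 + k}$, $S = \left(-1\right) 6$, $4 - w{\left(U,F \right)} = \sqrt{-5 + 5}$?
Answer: $-1840$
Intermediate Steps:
$w{\left(U,F \right)} = 4$ ($w{\left(U,F \right)} = 4 - \sqrt{-5 + 5} = 4 - \sqrt{0} = 4 - 0 = 4 + 0 = 4$)
$S = -6$
$k = 8$ ($k = -24 + 8 \cdot 4 = -24 + 32 = 8$)
$u{\left(z,Z \right)} = \frac{\sqrt{5}}{4}$ ($u{\left(z,Z \right)} = \frac{\sqrt{-3 + 8}}{4} = \frac{\sqrt{5}}{4}$)
$C{\left(x \right)} = 10$ ($C{\left(x \right)} = 4 - -6 = 4 + 6 = 10$)
$w{\left(1,6 \right)} \left(-46\right) C{\left(u{\left(-1,3 \right)} \right)} = 4 \left(-46\right) 10 = \left(-184\right) 10 = -1840$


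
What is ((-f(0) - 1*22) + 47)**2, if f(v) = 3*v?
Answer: 625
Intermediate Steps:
((-f(0) - 1*22) + 47)**2 = ((-3*0 - 1*22) + 47)**2 = ((-1*0 - 22) + 47)**2 = ((0 - 22) + 47)**2 = (-22 + 47)**2 = 25**2 = 625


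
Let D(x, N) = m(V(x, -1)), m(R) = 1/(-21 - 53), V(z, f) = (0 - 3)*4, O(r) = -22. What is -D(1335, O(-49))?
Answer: 1/74 ≈ 0.013514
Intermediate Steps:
V(z, f) = -12 (V(z, f) = -3*4 = -12)
m(R) = -1/74 (m(R) = 1/(-74) = -1/74)
D(x, N) = -1/74
-D(1335, O(-49)) = -1*(-1/74) = 1/74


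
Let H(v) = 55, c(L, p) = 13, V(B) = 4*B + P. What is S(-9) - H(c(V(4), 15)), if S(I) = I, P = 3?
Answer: -64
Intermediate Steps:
V(B) = 3 + 4*B (V(B) = 4*B + 3 = 3 + 4*B)
S(-9) - H(c(V(4), 15)) = -9 - 1*55 = -9 - 55 = -64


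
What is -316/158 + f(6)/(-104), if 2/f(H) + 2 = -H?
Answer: -831/416 ≈ -1.9976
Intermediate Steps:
f(H) = 2/(-2 - H)
-316/158 + f(6)/(-104) = -316/158 - 2/(2 + 6)/(-104) = -316*1/158 - 2/8*(-1/104) = -2 - 2*⅛*(-1/104) = -2 - ¼*(-1/104) = -2 + 1/416 = -831/416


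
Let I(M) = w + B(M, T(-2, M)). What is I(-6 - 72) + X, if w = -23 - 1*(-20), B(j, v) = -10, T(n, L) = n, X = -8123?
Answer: -8136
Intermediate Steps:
w = -3 (w = -23 + 20 = -3)
I(M) = -13 (I(M) = -3 - 10 = -13)
I(-6 - 72) + X = -13 - 8123 = -8136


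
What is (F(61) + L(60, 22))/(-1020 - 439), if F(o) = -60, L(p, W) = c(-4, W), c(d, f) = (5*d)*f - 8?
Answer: 508/1459 ≈ 0.34818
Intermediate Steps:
c(d, f) = -8 + 5*d*f (c(d, f) = 5*d*f - 8 = -8 + 5*d*f)
L(p, W) = -8 - 20*W (L(p, W) = -8 + 5*(-4)*W = -8 - 20*W)
(F(61) + L(60, 22))/(-1020 - 439) = (-60 + (-8 - 20*22))/(-1020 - 439) = (-60 + (-8 - 440))/(-1459) = (-60 - 448)*(-1/1459) = -508*(-1/1459) = 508/1459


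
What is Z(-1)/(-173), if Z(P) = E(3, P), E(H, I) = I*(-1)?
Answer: -1/173 ≈ -0.0057803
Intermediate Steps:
E(H, I) = -I
Z(P) = -P
Z(-1)/(-173) = -1*(-1)/(-173) = 1*(-1/173) = -1/173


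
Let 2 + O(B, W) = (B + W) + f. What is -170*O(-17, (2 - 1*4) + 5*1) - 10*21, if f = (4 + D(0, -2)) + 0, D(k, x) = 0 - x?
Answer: 1490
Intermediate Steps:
D(k, x) = -x
f = 6 (f = (4 - 1*(-2)) + 0 = (4 + 2) + 0 = 6 + 0 = 6)
O(B, W) = 4 + B + W (O(B, W) = -2 + ((B + W) + 6) = -2 + (6 + B + W) = 4 + B + W)
-170*O(-17, (2 - 1*4) + 5*1) - 10*21 = -170*(4 - 17 + ((2 - 1*4) + 5*1)) - 10*21 = -170*(4 - 17 + ((2 - 4) + 5)) - 210 = -170*(4 - 17 + (-2 + 5)) - 210 = -170*(4 - 17 + 3) - 210 = -170*(-10) - 210 = 1700 - 210 = 1490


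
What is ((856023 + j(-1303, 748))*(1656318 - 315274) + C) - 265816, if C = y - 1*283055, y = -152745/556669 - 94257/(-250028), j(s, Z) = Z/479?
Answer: 76533265277822176882246099/66668578794628 ≈ 1.1480e+12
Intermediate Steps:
j(s, Z) = Z/479 (j(s, Z) = Z*(1/479) = Z/479)
y = 14279423073/139182836732 (y = -152745*1/556669 - 94257*(-1/250028) = -152745/556669 + 94257/250028 = 14279423073/139182836732 ≈ 0.10259)
C = -39396383571753187/139182836732 (C = 14279423073/139182836732 - 1*283055 = 14279423073/139182836732 - 283055 = -39396383571753187/139182836732 ≈ -2.8306e+5)
((856023 + j(-1303, 748))*(1656318 - 315274) + C) - 265816 = ((856023 + (1/479)*748)*(1656318 - 315274) - 39396383571753187/139182836732) - 265816 = ((856023 + 748/479)*1341044 - 39396383571753187/139182836732) - 265816 = ((410035765/479)*1341044 - 39396383571753187/139182836732) - 265816 = (549876002438660/479 - 39396383571753187/139182836732) - 265816 = 76533282999397117755082547/66668578794628 - 265816 = 76533265277822176882246099/66668578794628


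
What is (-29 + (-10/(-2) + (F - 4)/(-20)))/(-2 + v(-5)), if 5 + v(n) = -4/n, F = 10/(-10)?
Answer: 475/124 ≈ 3.8306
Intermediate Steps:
F = -1 (F = 10*(-1/10) = -1)
v(n) = -5 - 4/n
(-29 + (-10/(-2) + (F - 4)/(-20)))/(-2 + v(-5)) = (-29 + (-10/(-2) + (-1 - 4)/(-20)))/(-2 + (-5 - 4/(-5))) = (-29 + (-10*(-1/2) - 5*(-1/20)))/(-2 + (-5 - 4*(-1/5))) = (-29 + (5 + 1/4))/(-2 + (-5 + 4/5)) = (-29 + 21/4)/(-2 - 21/5) = -95/(4*(-31/5)) = -95/4*(-5/31) = 475/124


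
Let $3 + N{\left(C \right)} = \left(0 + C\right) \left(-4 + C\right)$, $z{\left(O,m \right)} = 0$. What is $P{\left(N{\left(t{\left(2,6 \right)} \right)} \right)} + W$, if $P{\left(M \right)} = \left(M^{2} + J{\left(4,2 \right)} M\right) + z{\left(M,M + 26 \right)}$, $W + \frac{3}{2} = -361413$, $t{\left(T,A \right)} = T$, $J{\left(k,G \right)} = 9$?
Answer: $- \frac{722857}{2} \approx -3.6143 \cdot 10^{5}$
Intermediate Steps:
$W = - \frac{722829}{2}$ ($W = - \frac{3}{2} - 361413 = - \frac{722829}{2} \approx -3.6141 \cdot 10^{5}$)
$N{\left(C \right)} = -3 + C \left(-4 + C\right)$ ($N{\left(C \right)} = -3 + \left(0 + C\right) \left(-4 + C\right) = -3 + C \left(-4 + C\right)$)
$P{\left(M \right)} = M^{2} + 9 M$ ($P{\left(M \right)} = \left(M^{2} + 9 M\right) + 0 = M^{2} + 9 M$)
$P{\left(N{\left(t{\left(2,6 \right)} \right)} \right)} + W = \left(-3 + 2^{2} - 8\right) \left(9 - \left(11 - 4\right)\right) - \frac{722829}{2} = \left(-3 + 4 - 8\right) \left(9 - 7\right) - \frac{722829}{2} = - 7 \left(9 - 7\right) - \frac{722829}{2} = \left(-7\right) 2 - \frac{722829}{2} = -14 - \frac{722829}{2} = - \frac{722857}{2}$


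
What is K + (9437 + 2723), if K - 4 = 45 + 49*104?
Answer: 17305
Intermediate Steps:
K = 5145 (K = 4 + (45 + 49*104) = 4 + (45 + 5096) = 4 + 5141 = 5145)
K + (9437 + 2723) = 5145 + (9437 + 2723) = 5145 + 12160 = 17305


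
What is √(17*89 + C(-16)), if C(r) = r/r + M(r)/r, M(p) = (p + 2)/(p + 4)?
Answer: √872022/24 ≈ 38.909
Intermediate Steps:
M(p) = (2 + p)/(4 + p)
C(r) = 1 + (2 + r)/(r*(4 + r)) (C(r) = r/r + ((2 + r)/(4 + r))/r = 1 + (2 + r)/(r*(4 + r)))
√(17*89 + C(-16)) = √(17*89 + (2 - 16 - 16*(4 - 16))/((-16)*(4 - 16))) = √(1513 - 1/16*(2 - 16 - 16*(-12))/(-12)) = √(1513 - 1/16*(-1/12)*(2 - 16 + 192)) = √(1513 - 1/16*(-1/12)*178) = √(1513 + 89/96) = √(145337/96) = √872022/24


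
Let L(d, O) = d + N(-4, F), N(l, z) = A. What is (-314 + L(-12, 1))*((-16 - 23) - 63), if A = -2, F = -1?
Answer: 33456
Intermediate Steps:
N(l, z) = -2
L(d, O) = -2 + d (L(d, O) = d - 2 = -2 + d)
(-314 + L(-12, 1))*((-16 - 23) - 63) = (-314 + (-2 - 12))*((-16 - 23) - 63) = (-314 - 14)*(-39 - 63) = -328*(-102) = 33456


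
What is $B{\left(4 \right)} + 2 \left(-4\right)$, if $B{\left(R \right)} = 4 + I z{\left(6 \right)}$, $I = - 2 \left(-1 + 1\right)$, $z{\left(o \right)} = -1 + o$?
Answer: $-4$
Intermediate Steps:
$I = 0$ ($I = \left(-2\right) 0 = 0$)
$B{\left(R \right)} = 4$ ($B{\left(R \right)} = 4 + 0 \left(-1 + 6\right) = 4 + 0 \cdot 5 = 4 + 0 = 4$)
$B{\left(4 \right)} + 2 \left(-4\right) = 4 + 2 \left(-4\right) = 4 - 8 = -4$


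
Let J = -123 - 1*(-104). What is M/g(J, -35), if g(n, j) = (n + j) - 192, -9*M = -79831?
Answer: -79831/2214 ≈ -36.057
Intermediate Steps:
M = 79831/9 (M = -⅑*(-79831) = 79831/9 ≈ 8870.1)
J = -19 (J = -123 + 104 = -19)
g(n, j) = -192 + j + n (g(n, j) = (j + n) - 192 = -192 + j + n)
M/g(J, -35) = 79831/(9*(-192 - 35 - 19)) = (79831/9)/(-246) = (79831/9)*(-1/246) = -79831/2214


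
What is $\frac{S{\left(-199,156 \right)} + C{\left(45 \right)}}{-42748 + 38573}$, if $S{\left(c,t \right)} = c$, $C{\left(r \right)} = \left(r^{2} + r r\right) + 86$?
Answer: $- \frac{3937}{4175} \approx -0.94299$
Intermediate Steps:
$C{\left(r \right)} = 86 + 2 r^{2}$ ($C{\left(r \right)} = \left(r^{2} + r^{2}\right) + 86 = 2 r^{2} + 86 = 86 + 2 r^{2}$)
$\frac{S{\left(-199,156 \right)} + C{\left(45 \right)}}{-42748 + 38573} = \frac{-199 + \left(86 + 2 \cdot 45^{2}\right)}{-42748 + 38573} = \frac{-199 + \left(86 + 2 \cdot 2025\right)}{-4175} = \left(-199 + \left(86 + 4050\right)\right) \left(- \frac{1}{4175}\right) = \left(-199 + 4136\right) \left(- \frac{1}{4175}\right) = 3937 \left(- \frac{1}{4175}\right) = - \frac{3937}{4175}$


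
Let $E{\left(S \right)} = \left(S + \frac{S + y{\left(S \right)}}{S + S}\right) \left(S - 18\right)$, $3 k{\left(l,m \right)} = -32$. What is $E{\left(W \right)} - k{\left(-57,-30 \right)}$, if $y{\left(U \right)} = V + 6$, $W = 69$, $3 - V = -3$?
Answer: $\frac{491225}{138} \approx 3559.6$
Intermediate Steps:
$V = 6$ ($V = 3 - -3 = 3 + 3 = 6$)
$k{\left(l,m \right)} = - \frac{32}{3}$ ($k{\left(l,m \right)} = \frac{1}{3} \left(-32\right) = - \frac{32}{3}$)
$y{\left(U \right)} = 12$ ($y{\left(U \right)} = 6 + 6 = 12$)
$E{\left(S \right)} = \left(-18 + S\right) \left(S + \frac{12 + S}{2 S}\right)$ ($E{\left(S \right)} = \left(S + \frac{S + 12}{S + S}\right) \left(S - 18\right) = \left(S + \frac{12 + S}{2 S}\right) \left(-18 + S\right) = \left(-18 + S\right) \left(S + \frac{12 + S}{2 S}\right)$)
$E{\left(W \right)} - k{\left(-57,-30 \right)} = \left(-3 + 69^{2} - \frac{108}{69} - \frac{2415}{2}\right) - - \frac{32}{3} = \left(-3 + 4761 - \frac{36}{23} - \frac{2415}{2}\right) + \frac{32}{3} = \frac{163251}{46} + \frac{32}{3} = \frac{491225}{138}$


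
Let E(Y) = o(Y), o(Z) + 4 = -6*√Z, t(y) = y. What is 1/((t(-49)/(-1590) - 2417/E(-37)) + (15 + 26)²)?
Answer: 1590*(-2*I + 3*√37)/(-7267193*I + 8018517*√37) ≈ 0.00059146 + 2.2926e-5*I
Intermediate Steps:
o(Z) = -4 - 6*√Z
E(Y) = -4 - 6*√Y
1/((t(-49)/(-1590) - 2417/E(-37)) + (15 + 26)²) = 1/((-49/(-1590) - 2417/(-4 - 6*I*√37)) + (15 + 26)²) = 1/((-49*(-1/1590) - 2417/(-4 - 6*I*√37)) + 41²) = 1/((49/1590 - 2417/(-4 - 6*I*√37)) + 1681) = 1/(2672839/1590 - 2417/(-4 - 6*I*√37))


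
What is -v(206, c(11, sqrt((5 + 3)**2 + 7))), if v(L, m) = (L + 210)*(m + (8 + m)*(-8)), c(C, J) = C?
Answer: 58656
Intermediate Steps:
v(L, m) = (-64 - 7*m)*(210 + L) (v(L, m) = (210 + L)*(m + (-64 - 8*m)) = (210 + L)*(-64 - 7*m) = (-64 - 7*m)*(210 + L))
-v(206, c(11, sqrt((5 + 3)**2 + 7))) = -(-13440 - 1470*11 - 64*206 - 7*206*11) = -(-13440 - 16170 - 13184 - 15862) = -1*(-58656) = 58656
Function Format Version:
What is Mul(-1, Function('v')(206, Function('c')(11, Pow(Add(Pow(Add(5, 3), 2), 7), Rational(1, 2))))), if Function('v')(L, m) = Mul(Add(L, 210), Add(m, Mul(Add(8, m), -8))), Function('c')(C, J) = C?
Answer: 58656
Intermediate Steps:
Function('v')(L, m) = Mul(Add(-64, Mul(-7, m)), Add(210, L)) (Function('v')(L, m) = Mul(Add(210, L), Add(m, Add(-64, Mul(-8, m)))) = Mul(Add(210, L), Add(-64, Mul(-7, m))) = Mul(Add(-64, Mul(-7, m)), Add(210, L)))
Mul(-1, Function('v')(206, Function('c')(11, Pow(Add(Pow(Add(5, 3), 2), 7), Rational(1, 2))))) = Mul(-1, Add(-13440, Mul(-1470, 11), Mul(-64, 206), Mul(-7, 206, 11))) = Mul(-1, Add(-13440, -16170, -13184, -15862)) = Mul(-1, -58656) = 58656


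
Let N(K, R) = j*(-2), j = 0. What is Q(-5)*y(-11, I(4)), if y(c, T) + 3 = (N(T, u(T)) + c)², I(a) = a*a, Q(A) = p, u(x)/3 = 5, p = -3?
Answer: -354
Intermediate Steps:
u(x) = 15 (u(x) = 3*5 = 15)
N(K, R) = 0 (N(K, R) = 0*(-2) = 0)
Q(A) = -3
I(a) = a²
y(c, T) = -3 + c² (y(c, T) = -3 + (0 + c)² = -3 + c²)
Q(-5)*y(-11, I(4)) = -3*(-3 + (-11)²) = -3*(-3 + 121) = -3*118 = -354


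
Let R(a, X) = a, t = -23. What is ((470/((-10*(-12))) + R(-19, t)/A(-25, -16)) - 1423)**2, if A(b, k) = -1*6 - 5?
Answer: 35003042281/17424 ≈ 2.0089e+6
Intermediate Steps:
A(b, k) = -11 (A(b, k) = -6 - 5 = -11)
((470/((-10*(-12))) + R(-19, t)/A(-25, -16)) - 1423)**2 = ((470/((-10*(-12))) - 19/(-11)) - 1423)**2 = ((470/120 - 19*(-1/11)) - 1423)**2 = ((470*(1/120) + 19/11) - 1423)**2 = ((47/12 + 19/11) - 1423)**2 = (745/132 - 1423)**2 = (-187091/132)**2 = 35003042281/17424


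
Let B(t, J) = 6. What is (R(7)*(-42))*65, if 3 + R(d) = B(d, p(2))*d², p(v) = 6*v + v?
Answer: -794430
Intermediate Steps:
p(v) = 7*v
R(d) = -3 + 6*d²
(R(7)*(-42))*65 = ((-3 + 6*7²)*(-42))*65 = ((-3 + 6*49)*(-42))*65 = ((-3 + 294)*(-42))*65 = (291*(-42))*65 = -12222*65 = -794430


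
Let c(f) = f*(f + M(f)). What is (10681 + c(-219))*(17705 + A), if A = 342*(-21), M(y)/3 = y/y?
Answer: 610176155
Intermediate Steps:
M(y) = 3 (M(y) = 3*(y/y) = 3*1 = 3)
A = -7182
c(f) = f*(3 + f) (c(f) = f*(f + 3) = f*(3 + f))
(10681 + c(-219))*(17705 + A) = (10681 - 219*(3 - 219))*(17705 - 7182) = (10681 - 219*(-216))*10523 = (10681 + 47304)*10523 = 57985*10523 = 610176155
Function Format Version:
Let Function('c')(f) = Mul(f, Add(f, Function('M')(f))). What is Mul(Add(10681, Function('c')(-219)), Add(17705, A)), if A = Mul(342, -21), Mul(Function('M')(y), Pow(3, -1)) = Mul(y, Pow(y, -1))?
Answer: 610176155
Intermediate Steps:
Function('M')(y) = 3 (Function('M')(y) = Mul(3, Mul(y, Pow(y, -1))) = Mul(3, 1) = 3)
A = -7182
Function('c')(f) = Mul(f, Add(3, f)) (Function('c')(f) = Mul(f, Add(f, 3)) = Mul(f, Add(3, f)))
Mul(Add(10681, Function('c')(-219)), Add(17705, A)) = Mul(Add(10681, Mul(-219, Add(3, -219))), Add(17705, -7182)) = Mul(Add(10681, Mul(-219, -216)), 10523) = Mul(Add(10681, 47304), 10523) = Mul(57985, 10523) = 610176155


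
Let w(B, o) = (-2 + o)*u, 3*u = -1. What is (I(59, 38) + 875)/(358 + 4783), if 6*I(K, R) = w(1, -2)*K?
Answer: 7993/46269 ≈ 0.17275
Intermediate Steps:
u = -⅓ (u = (⅓)*(-1) = -⅓ ≈ -0.33333)
w(B, o) = ⅔ - o/3 (w(B, o) = (-2 + o)*(-⅓) = ⅔ - o/3)
I(K, R) = 2*K/9 (I(K, R) = ((⅔ - ⅓*(-2))*K)/6 = ((⅔ + ⅔)*K)/6 = (4*K/3)/6 = 2*K/9)
(I(59, 38) + 875)/(358 + 4783) = ((2/9)*59 + 875)/(358 + 4783) = (118/9 + 875)/5141 = (7993/9)*(1/5141) = 7993/46269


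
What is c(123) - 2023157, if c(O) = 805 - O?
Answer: -2022475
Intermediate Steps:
c(123) - 2023157 = (805 - 1*123) - 2023157 = (805 - 123) - 2023157 = 682 - 2023157 = -2022475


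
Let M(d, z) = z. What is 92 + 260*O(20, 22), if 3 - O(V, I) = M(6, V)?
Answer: -4328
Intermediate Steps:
O(V, I) = 3 - V
92 + 260*O(20, 22) = 92 + 260*(3 - 1*20) = 92 + 260*(3 - 20) = 92 + 260*(-17) = 92 - 4420 = -4328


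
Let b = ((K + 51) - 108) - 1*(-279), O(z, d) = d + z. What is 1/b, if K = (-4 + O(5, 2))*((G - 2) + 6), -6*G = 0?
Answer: 1/234 ≈ 0.0042735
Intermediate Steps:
G = 0 (G = -⅙*0 = 0)
K = 12 (K = (-4 + (2 + 5))*((0 - 2) + 6) = (-4 + 7)*(-2 + 6) = 3*4 = 12)
b = 234 (b = ((12 + 51) - 108) - 1*(-279) = (63 - 108) + 279 = -45 + 279 = 234)
1/b = 1/234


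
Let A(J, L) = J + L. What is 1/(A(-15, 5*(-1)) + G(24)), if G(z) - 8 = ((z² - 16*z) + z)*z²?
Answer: 1/124404 ≈ 8.0383e-6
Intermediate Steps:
G(z) = 8 + z²*(z² - 15*z) (G(z) = 8 + ((z² - 16*z) + z)*z² = 8 + (z² - 15*z)*z² = 8 + z²*(z² - 15*z))
1/(A(-15, 5*(-1)) + G(24)) = 1/((-15 + 5*(-1)) + (8 + 24⁴ - 15*24³)) = 1/((-15 - 5) + (8 + 331776 - 15*13824)) = 1/(-20 + (8 + 331776 - 207360)) = 1/(-20 + 124424) = 1/124404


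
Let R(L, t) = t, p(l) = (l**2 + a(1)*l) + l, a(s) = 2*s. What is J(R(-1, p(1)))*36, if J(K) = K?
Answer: 144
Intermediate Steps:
p(l) = l**2 + 3*l (p(l) = (l**2 + (2*1)*l) + l = (l**2 + 2*l) + l = l**2 + 3*l)
J(R(-1, p(1)))*36 = (1*(3 + 1))*36 = (1*4)*36 = 4*36 = 144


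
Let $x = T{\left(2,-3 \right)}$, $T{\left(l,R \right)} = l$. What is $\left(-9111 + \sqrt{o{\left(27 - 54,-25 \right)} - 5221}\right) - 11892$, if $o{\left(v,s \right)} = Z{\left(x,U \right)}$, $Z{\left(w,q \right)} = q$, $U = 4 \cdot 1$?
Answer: $-21003 + i \sqrt{5217} \approx -21003.0 + 72.229 i$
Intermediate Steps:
$x = 2$
$U = 4$
$o{\left(v,s \right)} = 4$
$\left(-9111 + \sqrt{o{\left(27 - 54,-25 \right)} - 5221}\right) - 11892 = \left(-9111 + \sqrt{4 - 5221}\right) - 11892 = \left(-9111 + \sqrt{-5217}\right) - 11892 = \left(-9111 + i \sqrt{5217}\right) - 11892 = -21003 + i \sqrt{5217}$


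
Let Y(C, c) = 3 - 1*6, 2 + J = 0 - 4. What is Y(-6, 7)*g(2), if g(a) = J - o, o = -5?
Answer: 3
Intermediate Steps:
J = -6 (J = -2 + (0 - 4) = -2 - 4 = -6)
Y(C, c) = -3 (Y(C, c) = 3 - 6 = -3)
g(a) = -1 (g(a) = -6 - 1*(-5) = -6 + 5 = -1)
Y(-6, 7)*g(2) = -3*(-1) = 3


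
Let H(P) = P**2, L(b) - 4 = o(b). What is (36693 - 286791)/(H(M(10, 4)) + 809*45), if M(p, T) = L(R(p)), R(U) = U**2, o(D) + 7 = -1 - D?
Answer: -250098/47221 ≈ -5.2963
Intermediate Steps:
o(D) = -8 - D (o(D) = -7 + (-1 - D) = -8 - D)
L(b) = -4 - b (L(b) = 4 + (-8 - b) = -4 - b)
M(p, T) = -4 - p**2
(36693 - 286791)/(H(M(10, 4)) + 809*45) = (36693 - 286791)/((-4 - 1*10**2)**2 + 809*45) = -250098/((-4 - 1*100)**2 + 36405) = -250098/((-4 - 100)**2 + 36405) = -250098/((-104)**2 + 36405) = -250098/(10816 + 36405) = -250098/47221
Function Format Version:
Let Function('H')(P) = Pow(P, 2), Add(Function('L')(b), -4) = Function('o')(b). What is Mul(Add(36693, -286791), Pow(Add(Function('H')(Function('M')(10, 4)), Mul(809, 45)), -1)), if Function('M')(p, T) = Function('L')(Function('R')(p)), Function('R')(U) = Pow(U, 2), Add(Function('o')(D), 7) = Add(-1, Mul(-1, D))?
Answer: Rational(-250098, 47221) ≈ -5.2963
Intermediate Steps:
Function('o')(D) = Add(-8, Mul(-1, D)) (Function('o')(D) = Add(-7, Add(-1, Mul(-1, D))) = Add(-8, Mul(-1, D)))
Function('L')(b) = Add(-4, Mul(-1, b)) (Function('L')(b) = Add(4, Add(-8, Mul(-1, b))) = Add(-4, Mul(-1, b)))
Function('M')(p, T) = Add(-4, Mul(-1, Pow(p, 2)))
Mul(Add(36693, -286791), Pow(Add(Function('H')(Function('M')(10, 4)), Mul(809, 45)), -1)) = Mul(Add(36693, -286791), Pow(Add(Pow(Add(-4, Mul(-1, Pow(10, 2))), 2), Mul(809, 45)), -1)) = Mul(-250098, Pow(Add(Pow(Add(-4, Mul(-1, 100)), 2), 36405), -1)) = Mul(-250098, Pow(Add(Pow(Add(-4, -100), 2), 36405), -1)) = Mul(-250098, Pow(Add(Pow(-104, 2), 36405), -1)) = Mul(-250098, Pow(Add(10816, 36405), -1)) = Mul(-250098, Pow(47221, -1)) = Mul(-250098, Rational(1, 47221)) = Rational(-250098, 47221)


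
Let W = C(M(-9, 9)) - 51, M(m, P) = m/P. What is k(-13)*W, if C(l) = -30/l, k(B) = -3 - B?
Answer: -210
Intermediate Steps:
W = -21 (W = -30*(-1/1) - 51 = -30/((-9*⅑)) - 51 = -30/(-1) - 51 = -30*(-1) - 51 = 30 - 51 = -21)
k(-13)*W = (-3 - 1*(-13))*(-21) = (-3 + 13)*(-21) = 10*(-21) = -210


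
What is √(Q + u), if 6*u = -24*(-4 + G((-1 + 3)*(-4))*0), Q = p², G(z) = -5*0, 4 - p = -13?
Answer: √305 ≈ 17.464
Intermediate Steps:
p = 17 (p = 4 - 1*(-13) = 4 + 13 = 17)
G(z) = 0
Q = 289 (Q = 17² = 289)
u = 16 (u = (-24*(-4 + 0*0))/6 = (-24*(-4 + 0))/6 = (-24*(-4))/6 = (⅙)*96 = 16)
√(Q + u) = √(289 + 16) = √305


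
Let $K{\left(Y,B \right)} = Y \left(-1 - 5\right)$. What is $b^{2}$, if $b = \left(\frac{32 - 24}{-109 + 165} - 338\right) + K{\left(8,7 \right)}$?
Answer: $\frac{7295401}{49} \approx 1.4889 \cdot 10^{5}$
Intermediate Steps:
$K{\left(Y,B \right)} = - 6 Y$ ($K{\left(Y,B \right)} = Y \left(-6\right) = - 6 Y$)
$b = - \frac{2701}{7}$ ($b = \left(\frac{32 - 24}{-109 + 165} - 338\right) - 48 = \left(\frac{8}{56} - 338\right) - 48 = \left(8 \cdot \frac{1}{56} - 338\right) - 48 = \left(\frac{1}{7} - 338\right) - 48 = - \frac{2365}{7} - 48 = - \frac{2701}{7} \approx -385.86$)
$b^{2} = \left(- \frac{2701}{7}\right)^{2} = \frac{7295401}{49}$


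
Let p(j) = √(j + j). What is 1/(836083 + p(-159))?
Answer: 836083/699034783207 - I*√318/699034783207 ≈ 1.1961e-6 - 2.551e-11*I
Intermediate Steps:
p(j) = √2*√j (p(j) = √(2*j) = √2*√j)
1/(836083 + p(-159)) = 1/(836083 + √2*√(-159)) = 1/(836083 + √2*(I*√159)) = 1/(836083 + I*√318)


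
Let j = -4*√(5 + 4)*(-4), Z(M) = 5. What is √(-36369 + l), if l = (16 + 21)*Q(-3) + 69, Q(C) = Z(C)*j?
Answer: 2*I*√6855 ≈ 165.59*I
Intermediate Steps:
j = 48 (j = -4*√9*(-4) = -4*3*(-4) = -12*(-4) = 48)
Q(C) = 240 (Q(C) = 5*48 = 240)
l = 8949 (l = (16 + 21)*240 + 69 = 37*240 + 69 = 8880 + 69 = 8949)
√(-36369 + l) = √(-36369 + 8949) = √(-27420) = 2*I*√6855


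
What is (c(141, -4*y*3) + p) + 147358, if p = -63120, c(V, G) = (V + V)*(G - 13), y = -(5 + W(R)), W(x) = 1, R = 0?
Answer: 100876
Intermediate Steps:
y = -6 (y = -(5 + 1) = -1*6 = -6)
c(V, G) = 2*V*(-13 + G) (c(V, G) = (2*V)*(-13 + G) = 2*V*(-13 + G))
(c(141, -4*y*3) + p) + 147358 = (2*141*(-13 - 4*(-6)*3) - 63120) + 147358 = (2*141*(-13 + 24*3) - 63120) + 147358 = (2*141*(-13 + 72) - 63120) + 147358 = (2*141*59 - 63120) + 147358 = (16638 - 63120) + 147358 = -46482 + 147358 = 100876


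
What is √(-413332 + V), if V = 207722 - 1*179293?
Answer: 3*I*√42767 ≈ 620.41*I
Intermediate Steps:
V = 28429 (V = 207722 - 179293 = 28429)
√(-413332 + V) = √(-413332 + 28429) = √(-384903) = 3*I*√42767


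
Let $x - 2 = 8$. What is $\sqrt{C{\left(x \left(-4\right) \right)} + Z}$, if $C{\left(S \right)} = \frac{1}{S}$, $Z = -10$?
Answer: $\frac{i \sqrt{4010}}{20} \approx 3.1662 i$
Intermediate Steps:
$x = 10$ ($x = 2 + 8 = 10$)
$\sqrt{C{\left(x \left(-4\right) \right)} + Z} = \sqrt{\frac{1}{10 \left(-4\right)} - 10} = \sqrt{\frac{1}{-40} - 10} = \sqrt{- \frac{1}{40} - 10} = \sqrt{- \frac{401}{40}} = \frac{i \sqrt{4010}}{20}$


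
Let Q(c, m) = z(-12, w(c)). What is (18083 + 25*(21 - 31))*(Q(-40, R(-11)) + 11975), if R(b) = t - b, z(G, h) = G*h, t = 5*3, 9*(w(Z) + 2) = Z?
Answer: 644787781/3 ≈ 2.1493e+8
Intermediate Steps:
w(Z) = -2 + Z/9
t = 15
R(b) = 15 - b
Q(c, m) = 24 - 4*c/3 (Q(c, m) = -12*(-2 + c/9) = 24 - 4*c/3)
(18083 + 25*(21 - 31))*(Q(-40, R(-11)) + 11975) = (18083 + 25*(21 - 31))*((24 - 4/3*(-40)) + 11975) = (18083 + 25*(-10))*((24 + 160/3) + 11975) = (18083 - 250)*(232/3 + 11975) = 17833*(36157/3) = 644787781/3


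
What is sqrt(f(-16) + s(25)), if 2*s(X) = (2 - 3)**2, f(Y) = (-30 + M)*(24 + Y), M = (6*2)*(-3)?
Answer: I*sqrt(2110)/2 ≈ 22.967*I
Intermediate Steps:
M = -36 (M = 12*(-3) = -36)
f(Y) = -1584 - 66*Y (f(Y) = (-30 - 36)*(24 + Y) = -66*(24 + Y) = -1584 - 66*Y)
s(X) = 1/2 (s(X) = (2 - 3)**2/2 = (1/2)*(-1)**2 = (1/2)*1 = 1/2)
sqrt(f(-16) + s(25)) = sqrt((-1584 - 66*(-16)) + 1/2) = sqrt((-1584 + 1056) + 1/2) = sqrt(-528 + 1/2) = sqrt(-1055/2) = I*sqrt(2110)/2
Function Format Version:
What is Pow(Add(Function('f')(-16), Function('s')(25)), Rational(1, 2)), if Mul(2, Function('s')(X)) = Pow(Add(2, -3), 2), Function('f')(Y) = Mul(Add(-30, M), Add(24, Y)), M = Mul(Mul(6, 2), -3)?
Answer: Mul(Rational(1, 2), I, Pow(2110, Rational(1, 2))) ≈ Mul(22.967, I)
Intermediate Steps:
M = -36 (M = Mul(12, -3) = -36)
Function('f')(Y) = Add(-1584, Mul(-66, Y)) (Function('f')(Y) = Mul(Add(-30, -36), Add(24, Y)) = Mul(-66, Add(24, Y)) = Add(-1584, Mul(-66, Y)))
Function('s')(X) = Rational(1, 2) (Function('s')(X) = Mul(Rational(1, 2), Pow(Add(2, -3), 2)) = Mul(Rational(1, 2), Pow(-1, 2)) = Mul(Rational(1, 2), 1) = Rational(1, 2))
Pow(Add(Function('f')(-16), Function('s')(25)), Rational(1, 2)) = Pow(Add(Add(-1584, Mul(-66, -16)), Rational(1, 2)), Rational(1, 2)) = Pow(Add(Add(-1584, 1056), Rational(1, 2)), Rational(1, 2)) = Pow(Add(-528, Rational(1, 2)), Rational(1, 2)) = Pow(Rational(-1055, 2), Rational(1, 2)) = Mul(Rational(1, 2), I, Pow(2110, Rational(1, 2)))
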